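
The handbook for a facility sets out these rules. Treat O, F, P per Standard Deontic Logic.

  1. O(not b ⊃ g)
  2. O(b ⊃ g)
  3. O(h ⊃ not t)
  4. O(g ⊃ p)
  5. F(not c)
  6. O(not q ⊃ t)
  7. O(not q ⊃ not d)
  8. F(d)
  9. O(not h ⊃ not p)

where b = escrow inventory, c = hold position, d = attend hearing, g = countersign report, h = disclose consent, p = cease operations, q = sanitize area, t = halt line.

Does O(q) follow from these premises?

Premises 2 and 1 are O(b ⊃ g) and O(not b ⊃ g); every ideal world satisfies b or not b, so in either case g holds — hence O(g).
From O(g) and premise 4, O(g ⊃ p), we obtain O(p).
Premise 9, O(not h ⊃ not p), contraposes to O(p ⊃ h); with O(p) we get O(h).
Applying K to premise 3 (O(h ⊃ not t)) and O(h) yields O(not t).
The contrapositive of premise 6 (O(not q ⊃ t)) is O(not t ⊃ q), and O(not t) is already established, so O(q).
Premises 5, 7, 8 do not contribute to this derivation.
So O(q) follows.

Yes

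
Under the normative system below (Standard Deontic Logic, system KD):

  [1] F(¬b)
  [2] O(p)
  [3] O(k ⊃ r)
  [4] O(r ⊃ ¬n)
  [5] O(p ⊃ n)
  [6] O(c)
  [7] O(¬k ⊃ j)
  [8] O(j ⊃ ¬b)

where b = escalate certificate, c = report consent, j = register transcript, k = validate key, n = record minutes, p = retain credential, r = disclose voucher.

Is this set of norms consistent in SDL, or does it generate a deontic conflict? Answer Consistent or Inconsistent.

Inconsistent

Premise 2 states O(p) outright.
Premise 5 is O(p ⊃ n); since O(p), deontic closure gives O(n).
Premise 4, O(r ⊃ ¬n), contraposes to O(n ⊃ ¬r); with O(n) we get O(¬r).
The contrapositive of premise 3 (O(k ⊃ r)) is O(¬r ⊃ ¬k), and O(¬r) is already established, so O(¬k).
With premise 7, O(¬k ⊃ j), the K-axiom yields O(j).
From O(j) and premise 8, O(j ⊃ ¬b), we obtain O(¬b).
Yet premise 1 is F(¬b), i.e. O(b).
We now have both O(¬b) and O(b) — b is simultaneously obligatory and forbidden, violating the D-axiom.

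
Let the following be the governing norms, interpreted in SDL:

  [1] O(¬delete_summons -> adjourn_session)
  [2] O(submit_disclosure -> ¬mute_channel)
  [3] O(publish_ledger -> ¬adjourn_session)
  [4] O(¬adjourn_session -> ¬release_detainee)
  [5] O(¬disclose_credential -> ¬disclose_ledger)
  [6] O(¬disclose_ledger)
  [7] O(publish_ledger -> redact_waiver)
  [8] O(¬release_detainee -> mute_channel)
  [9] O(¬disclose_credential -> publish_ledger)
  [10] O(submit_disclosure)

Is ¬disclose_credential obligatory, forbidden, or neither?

Premise 10 gives O(submit_disclosure).
With premise 2, O(submit_disclosure -> ¬mute_channel), the K-axiom yields O(¬mute_channel).
The contrapositive of premise 8 (O(¬release_detainee -> mute_channel)) is O(¬mute_channel -> release_detainee), and O(¬mute_channel) is already established, so O(release_detainee).
Premise 4, O(¬adjourn_session -> ¬release_detainee), contraposes to O(release_detainee -> adjourn_session); with O(release_detainee) we get O(adjourn_session).
The contrapositive of premise 3 (O(publish_ledger -> ¬adjourn_session)) is O(adjourn_session -> ¬publish_ledger), and O(adjourn_session) is already established, so O(¬publish_ledger).
Premise 9, O(¬disclose_credential -> publish_ledger), contraposes to O(¬publish_ledger -> disclose_credential); with O(¬publish_ledger) we get O(disclose_credential).
Premises 1, 5, 6, 7 do not contribute to this derivation.
Thus O(disclose_credential), which is F(¬disclose_credential): ¬disclose_credential is forbidden.

Forbidden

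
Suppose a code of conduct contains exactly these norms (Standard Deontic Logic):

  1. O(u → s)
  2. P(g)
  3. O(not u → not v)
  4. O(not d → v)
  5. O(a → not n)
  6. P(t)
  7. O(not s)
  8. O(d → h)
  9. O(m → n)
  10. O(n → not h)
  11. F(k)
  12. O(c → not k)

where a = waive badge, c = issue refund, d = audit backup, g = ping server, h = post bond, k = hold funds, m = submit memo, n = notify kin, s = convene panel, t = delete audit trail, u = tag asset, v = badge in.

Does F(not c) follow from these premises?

Premise 12 is O(c → not k); even if O(not k) held, inferring O(c) would be affirming the consequent — invalid.
No other premise forces O(c). An ideal world satisfying every premise can still have not c true, so F(not c) is not derivable.

No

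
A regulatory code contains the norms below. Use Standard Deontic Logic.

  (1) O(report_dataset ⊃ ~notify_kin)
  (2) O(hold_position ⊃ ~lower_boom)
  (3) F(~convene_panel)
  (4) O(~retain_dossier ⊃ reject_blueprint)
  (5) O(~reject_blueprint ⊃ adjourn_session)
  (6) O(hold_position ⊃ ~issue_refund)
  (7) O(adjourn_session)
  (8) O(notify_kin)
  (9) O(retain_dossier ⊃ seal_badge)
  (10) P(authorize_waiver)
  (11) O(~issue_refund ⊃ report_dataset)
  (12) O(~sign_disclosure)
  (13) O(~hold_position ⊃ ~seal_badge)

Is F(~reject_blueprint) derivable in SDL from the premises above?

Premise 8 gives O(notify_kin).
Premise 1, O(report_dataset ⊃ ~notify_kin), contraposes to O(notify_kin ⊃ ~report_dataset); with O(notify_kin) we get O(~report_dataset).
Premise 11 is O(~issue_refund ⊃ report_dataset); contrapositively O(~report_dataset ⊃ issue_refund). Since O(~report_dataset) holds, K gives O(issue_refund).
Premise 6 is O(hold_position ⊃ ~issue_refund); contrapositively O(issue_refund ⊃ ~hold_position). Since O(issue_refund) holds, K gives O(~hold_position).
With premise 13, O(~hold_position ⊃ ~seal_badge), the K-axiom yields O(~seal_badge).
The contrapositive of premise 9 (O(retain_dossier ⊃ seal_badge)) is O(~seal_badge ⊃ ~retain_dossier), and O(~seal_badge) is already established, so O(~retain_dossier).
Applying K to premise 4 (O(~retain_dossier ⊃ reject_blueprint)) and O(~retain_dossier) yields O(reject_blueprint).
Premises 2, 3, 5, 7, 10, 12 do not contribute to this derivation.
So O(reject_blueprint) holds, i.e. F(~reject_blueprint). The claim follows.

Yes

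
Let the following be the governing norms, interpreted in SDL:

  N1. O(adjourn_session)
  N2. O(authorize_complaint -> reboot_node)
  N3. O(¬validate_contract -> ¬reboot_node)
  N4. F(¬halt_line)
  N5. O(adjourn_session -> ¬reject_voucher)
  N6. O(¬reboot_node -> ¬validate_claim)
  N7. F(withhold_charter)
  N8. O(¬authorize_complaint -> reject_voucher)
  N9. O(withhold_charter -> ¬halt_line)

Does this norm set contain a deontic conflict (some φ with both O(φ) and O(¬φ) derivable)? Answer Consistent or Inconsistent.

Premise 9 is O(withhold_charter -> ¬halt_line), but O(withhold_charter) is not derivable from the premises, so it does not yield O(¬halt_line).
So O(¬halt_line) is not derivable, and the apparent clash with O(halt_line) does not arise.
A world satisfying every obligation exists (e.g. adjourn_session=true, authorize_complaint=true, halt_line=true, reboot_node=true, reject_voucher=false, validate_claim=false, validate_contract=true, withhold_charter=false); no atom is both obligatory and forbidden, so the set is consistent.

Consistent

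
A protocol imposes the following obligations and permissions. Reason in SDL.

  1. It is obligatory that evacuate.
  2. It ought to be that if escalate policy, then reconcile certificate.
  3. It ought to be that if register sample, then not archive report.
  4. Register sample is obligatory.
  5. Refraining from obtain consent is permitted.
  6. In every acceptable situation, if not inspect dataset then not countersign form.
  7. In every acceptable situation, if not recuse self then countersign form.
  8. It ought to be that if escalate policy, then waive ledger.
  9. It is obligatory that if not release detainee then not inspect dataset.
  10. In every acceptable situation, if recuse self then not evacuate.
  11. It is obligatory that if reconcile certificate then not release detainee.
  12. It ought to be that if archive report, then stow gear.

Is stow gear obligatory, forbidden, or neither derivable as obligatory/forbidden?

Premise 12 is O(archive_report → stow_gear), but O(archive_report) is not derivable from the premises, so it does not yield O(stow_gear).
No premise or chain of K-axiom applications forces O(stow_gear), and none forces O(¬stow_gear). So stow_gear is neither obligatory nor forbidden under these norms.

Neither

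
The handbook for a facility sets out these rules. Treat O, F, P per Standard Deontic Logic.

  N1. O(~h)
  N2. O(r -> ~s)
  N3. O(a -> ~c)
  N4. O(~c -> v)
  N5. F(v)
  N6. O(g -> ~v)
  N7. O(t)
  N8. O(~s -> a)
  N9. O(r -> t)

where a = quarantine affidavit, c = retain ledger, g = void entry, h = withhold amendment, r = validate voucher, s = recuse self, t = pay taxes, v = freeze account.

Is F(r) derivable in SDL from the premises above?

Yes

F(v) at premise 5 means O(~v).
The contrapositive of premise 4 (O(~c -> v)) is O(~v -> c), and O(~v) is already established, so O(c).
Premise 3 is O(a -> ~c); contrapositively O(c -> ~a). Since O(c) holds, K gives O(~a).
Premise 8 is O(~s -> a); contrapositively O(~a -> s). Since O(~a) holds, K gives O(s).
Premise 2 is O(r -> ~s); contrapositively O(s -> ~r). Since O(s) holds, K gives O(~r).
Premises 1, 6, 7, 9 do not contribute to this derivation.
So O(~r) holds, i.e. F(r). The claim follows.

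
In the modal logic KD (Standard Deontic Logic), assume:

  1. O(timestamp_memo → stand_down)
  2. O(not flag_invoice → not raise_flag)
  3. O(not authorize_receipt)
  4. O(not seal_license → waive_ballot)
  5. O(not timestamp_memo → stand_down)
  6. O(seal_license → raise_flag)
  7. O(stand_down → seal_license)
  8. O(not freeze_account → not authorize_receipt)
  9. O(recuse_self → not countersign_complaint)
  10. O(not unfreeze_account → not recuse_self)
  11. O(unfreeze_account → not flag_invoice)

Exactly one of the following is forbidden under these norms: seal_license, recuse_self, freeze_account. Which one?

recuse_self

By case analysis on timestamp_memo: premise 1 gives O(timestamp_memo → stand_down) and premise 5 gives O(not timestamp_memo → stand_down), so O(stand_down) either way.
Applying K to premise 7 (O(stand_down → seal_license)) and O(stand_down) yields O(seal_license).
Applying K to premise 6 (O(seal_license → raise_flag)) and O(seal_license) yields O(raise_flag).
Premise 2, O(not flag_invoice → not raise_flag), contraposes to O(raise_flag → flag_invoice); with O(raise_flag) we get O(flag_invoice).
Premise 11 is O(unfreeze_account → not flag_invoice); contrapositively O(flag_invoice → not unfreeze_account). Since O(flag_invoice) holds, K gives O(not unfreeze_account).
Applying K to premise 10 (O(not unfreeze_account → not recuse_self)) and O(not unfreeze_account) yields O(not recuse_self).
So O(not recuse_self) holds, i.e. recuse_self is forbidden. None of the other listed options is forbidden under the premises.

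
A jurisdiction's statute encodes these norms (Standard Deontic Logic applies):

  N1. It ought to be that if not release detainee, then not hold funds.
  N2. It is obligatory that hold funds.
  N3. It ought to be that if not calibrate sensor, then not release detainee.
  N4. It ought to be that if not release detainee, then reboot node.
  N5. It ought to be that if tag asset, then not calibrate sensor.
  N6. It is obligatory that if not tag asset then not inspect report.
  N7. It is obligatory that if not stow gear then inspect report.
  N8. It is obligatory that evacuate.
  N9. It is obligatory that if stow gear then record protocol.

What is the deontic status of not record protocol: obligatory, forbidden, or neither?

Premise 2 gives O(hold_funds).
Premise 1, O(¬release_detainee → ¬hold_funds), contraposes to O(hold_funds → release_detainee); with O(hold_funds) we get O(release_detainee).
Premise 3, O(¬calibrate_sensor → ¬release_detainee), contraposes to O(release_detainee → calibrate_sensor); with O(release_detainee) we get O(calibrate_sensor).
The contrapositive of premise 5 (O(tag_asset → ¬calibrate_sensor)) is O(calibrate_sensor → ¬tag_asset), and O(calibrate_sensor) is already established, so O(¬tag_asset).
Applying K to premise 6 (O(¬tag_asset → ¬inspect_report)) and O(¬tag_asset) yields O(¬inspect_report).
Premise 7, O(¬stow_gear → inspect_report), contraposes to O(¬inspect_report → stow_gear); with O(¬inspect_report) we get O(stow_gear).
Premise 9 is O(stow_gear → record_protocol); since O(stow_gear), deontic closure gives O(record_protocol).
Premises 4, 8 do not contribute to this derivation.
Thus O(record_protocol), which is F(¬record_protocol): ¬record_protocol is forbidden.

Forbidden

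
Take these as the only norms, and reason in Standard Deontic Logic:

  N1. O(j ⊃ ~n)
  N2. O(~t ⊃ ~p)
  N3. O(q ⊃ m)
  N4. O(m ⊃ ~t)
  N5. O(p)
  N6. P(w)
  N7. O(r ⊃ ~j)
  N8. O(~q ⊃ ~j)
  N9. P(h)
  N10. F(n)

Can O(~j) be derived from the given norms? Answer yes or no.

Premise 5 gives O(p).
The contrapositive of premise 2 (O(~t ⊃ ~p)) is O(p ⊃ t), and O(p) is already established, so O(t).
Premise 4, O(m ⊃ ~t), contraposes to O(t ⊃ ~m); with O(t) we get O(~m).
Premise 3, O(q ⊃ m), contraposes to O(~m ⊃ ~q); with O(~m) we get O(~q).
Applying K to premise 8 (O(~q ⊃ ~j)) and O(~q) yields O(~j).
Premises 1, 6, 7, 9, 10 do not contribute to this derivation.
So O(~j) follows.

Yes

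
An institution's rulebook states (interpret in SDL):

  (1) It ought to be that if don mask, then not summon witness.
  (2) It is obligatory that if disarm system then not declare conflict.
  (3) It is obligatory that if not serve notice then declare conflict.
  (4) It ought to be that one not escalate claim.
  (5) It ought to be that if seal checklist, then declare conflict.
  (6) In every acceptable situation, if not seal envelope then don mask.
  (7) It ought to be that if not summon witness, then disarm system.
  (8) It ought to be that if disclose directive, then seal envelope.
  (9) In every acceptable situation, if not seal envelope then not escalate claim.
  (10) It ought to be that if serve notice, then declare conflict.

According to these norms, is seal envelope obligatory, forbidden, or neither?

Obligatory

By case analysis on serve_notice: premise 10 gives O(serve_notice → declare_conflict) and premise 3 gives O(¬serve_notice → declare_conflict), so O(declare_conflict) either way.
Premise 2 is O(disarm_system → ¬declare_conflict); contrapositively O(declare_conflict → ¬disarm_system). Since O(declare_conflict) holds, K gives O(¬disarm_system).
Premise 7 is O(¬summon_witness → disarm_system); contrapositively O(¬disarm_system → summon_witness). Since O(¬disarm_system) holds, K gives O(summon_witness).
The contrapositive of premise 1 (O(don_mask → ¬summon_witness)) is O(summon_witness → ¬don_mask), and O(summon_witness) is already established, so O(¬don_mask).
Premise 6 is O(¬seal_envelope → don_mask); contrapositively O(¬don_mask → seal_envelope). Since O(¬don_mask) holds, K gives O(seal_envelope).
Premises 4, 5, 8, 9 do not contribute to this derivation.
Hence seal_envelope is obligatory.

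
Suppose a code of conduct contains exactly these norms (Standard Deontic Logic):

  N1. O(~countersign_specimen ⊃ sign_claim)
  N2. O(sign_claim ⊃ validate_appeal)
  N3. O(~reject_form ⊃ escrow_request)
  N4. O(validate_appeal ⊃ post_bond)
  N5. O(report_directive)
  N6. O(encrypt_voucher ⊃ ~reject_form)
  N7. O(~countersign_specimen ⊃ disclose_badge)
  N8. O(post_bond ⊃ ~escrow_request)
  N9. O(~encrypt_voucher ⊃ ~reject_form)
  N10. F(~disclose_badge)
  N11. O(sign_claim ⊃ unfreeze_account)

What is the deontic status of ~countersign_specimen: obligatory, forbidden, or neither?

Forbidden

By case analysis on encrypt_voucher: premise 6 gives O(encrypt_voucher ⊃ ~reject_form) and premise 9 gives O(~encrypt_voucher ⊃ ~reject_form), so O(~reject_form) either way.
Premise 3 is O(~reject_form ⊃ escrow_request); since O(~reject_form), deontic closure gives O(escrow_request).
The contrapositive of premise 8 (O(post_bond ⊃ ~escrow_request)) is O(escrow_request ⊃ ~post_bond), and O(escrow_request) is already established, so O(~post_bond).
Premise 4 is O(validate_appeal ⊃ post_bond); contrapositively O(~post_bond ⊃ ~validate_appeal). Since O(~post_bond) holds, K gives O(~validate_appeal).
The contrapositive of premise 2 (O(sign_claim ⊃ validate_appeal)) is O(~validate_appeal ⊃ ~sign_claim), and O(~validate_appeal) is already established, so O(~sign_claim).
Premise 1, O(~countersign_specimen ⊃ sign_claim), contraposes to O(~sign_claim ⊃ countersign_specimen); with O(~sign_claim) we get O(countersign_specimen).
Premises 5, 7, 10, 11 do not contribute to this derivation.
Thus O(countersign_specimen), which is F(~countersign_specimen): ~countersign_specimen is forbidden.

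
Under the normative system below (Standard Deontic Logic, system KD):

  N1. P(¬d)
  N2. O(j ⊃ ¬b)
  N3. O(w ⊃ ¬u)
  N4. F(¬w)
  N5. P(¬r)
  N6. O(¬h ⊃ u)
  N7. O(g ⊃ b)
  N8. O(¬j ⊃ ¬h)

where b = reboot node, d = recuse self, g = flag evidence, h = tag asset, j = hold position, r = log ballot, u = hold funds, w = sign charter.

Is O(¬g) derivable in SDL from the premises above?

Yes

Premise 4 is F(¬w), i.e. O(w).
From O(w) and premise 3, O(w ⊃ ¬u), we obtain O(¬u).
The contrapositive of premise 6 (O(¬h ⊃ u)) is O(¬u ⊃ h), and O(¬u) is already established, so O(h).
The contrapositive of premise 8 (O(¬j ⊃ ¬h)) is O(h ⊃ j), and O(h) is already established, so O(j).
Premise 2 is O(j ⊃ ¬b); since O(j), deontic closure gives O(¬b).
The contrapositive of premise 7 (O(g ⊃ b)) is O(¬b ⊃ ¬g), and O(¬b) is already established, so O(¬g).
Premises 1, 5 do not contribute to this derivation.
So O(¬g) follows.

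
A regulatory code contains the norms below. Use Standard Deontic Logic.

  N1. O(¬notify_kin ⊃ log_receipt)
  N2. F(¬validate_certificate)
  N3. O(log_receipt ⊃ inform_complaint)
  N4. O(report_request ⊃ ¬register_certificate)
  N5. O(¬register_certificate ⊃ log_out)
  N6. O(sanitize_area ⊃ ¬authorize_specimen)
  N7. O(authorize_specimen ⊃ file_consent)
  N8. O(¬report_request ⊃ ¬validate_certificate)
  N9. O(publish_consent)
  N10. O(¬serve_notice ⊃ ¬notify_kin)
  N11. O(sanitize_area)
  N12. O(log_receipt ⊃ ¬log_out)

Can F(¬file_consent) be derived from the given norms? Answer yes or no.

Premise 7 is O(authorize_specimen ⊃ file_consent), but O(authorize_specimen) is not derivable from the premises, so it does not yield O(file_consent).
No other premise forces O(file_consent). An ideal world satisfying every premise can still have ¬file_consent true, so F(¬file_consent) is not derivable.

No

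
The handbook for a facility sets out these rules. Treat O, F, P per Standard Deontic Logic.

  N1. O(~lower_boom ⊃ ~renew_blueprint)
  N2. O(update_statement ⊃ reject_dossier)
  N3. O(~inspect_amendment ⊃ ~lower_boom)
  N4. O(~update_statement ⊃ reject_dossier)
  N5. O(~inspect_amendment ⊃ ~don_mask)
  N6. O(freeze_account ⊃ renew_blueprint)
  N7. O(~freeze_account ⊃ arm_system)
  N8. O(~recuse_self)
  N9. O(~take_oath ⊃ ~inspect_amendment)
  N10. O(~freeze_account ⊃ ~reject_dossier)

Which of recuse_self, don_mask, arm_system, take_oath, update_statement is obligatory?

take_oath

By case analysis on ~update_statement: premise 4 gives O(~update_statement ⊃ reject_dossier) and premise 2 gives O(update_statement ⊃ reject_dossier), so O(reject_dossier) either way.
The contrapositive of premise 10 (O(~freeze_account ⊃ ~reject_dossier)) is O(reject_dossier ⊃ freeze_account), and O(reject_dossier) is already established, so O(freeze_account).
Premise 6 is O(freeze_account ⊃ renew_blueprint); since O(freeze_account), deontic closure gives O(renew_blueprint).
Premise 1, O(~lower_boom ⊃ ~renew_blueprint), contraposes to O(renew_blueprint ⊃ lower_boom); with O(renew_blueprint) we get O(lower_boom).
Premise 3, O(~inspect_amendment ⊃ ~lower_boom), contraposes to O(lower_boom ⊃ inspect_amendment); with O(lower_boom) we get O(inspect_amendment).
Premise 9 is O(~take_oath ⊃ ~inspect_amendment); contrapositively O(inspect_amendment ⊃ take_oath). Since O(inspect_amendment) holds, K gives O(take_oath).
So O(take_oath) holds — take_oath is obligatory. None of the other listed options is made obligatory by any chain of premises.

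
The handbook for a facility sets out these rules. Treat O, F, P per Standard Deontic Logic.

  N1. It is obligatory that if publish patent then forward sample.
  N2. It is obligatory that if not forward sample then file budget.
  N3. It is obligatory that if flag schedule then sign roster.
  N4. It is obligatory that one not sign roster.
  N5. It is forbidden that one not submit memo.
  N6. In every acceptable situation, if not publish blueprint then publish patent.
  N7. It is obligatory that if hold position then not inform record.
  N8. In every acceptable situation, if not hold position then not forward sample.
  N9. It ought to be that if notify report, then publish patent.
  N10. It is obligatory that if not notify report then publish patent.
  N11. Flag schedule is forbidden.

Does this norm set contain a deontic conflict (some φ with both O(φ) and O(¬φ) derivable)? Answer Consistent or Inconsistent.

Consistent

Premise 3 is O(flag_schedule → sign_roster), but O(flag_schedule) is not derivable from the premises, so it does not yield O(sign_roster).
So O(sign_roster) is not derivable, and the apparent clash with O(¬sign_roster) does not arise.
A world satisfying every obligation exists (e.g. file_budget=false, flag_schedule=false, forward_sample=true, hold_position=true, inform_record=false, notify_report=false, publish_blueprint=false, publish_patent=true, sign_roster=false, submit_memo=true); no atom is both obligatory and forbidden, so the set is consistent.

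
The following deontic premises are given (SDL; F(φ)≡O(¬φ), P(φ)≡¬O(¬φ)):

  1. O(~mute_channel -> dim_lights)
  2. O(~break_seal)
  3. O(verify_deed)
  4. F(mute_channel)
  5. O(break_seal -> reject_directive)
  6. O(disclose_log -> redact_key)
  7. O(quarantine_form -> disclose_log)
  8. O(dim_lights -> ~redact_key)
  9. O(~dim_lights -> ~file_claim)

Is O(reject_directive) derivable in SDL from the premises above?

Premise 5 is O(break_seal -> reject_directive), but O(break_seal) is not derivable from the premises, so it does not yield O(reject_directive).
No other premise forces O(reject_directive). An ideal world satisfying every premise can still have reject_directive false, so O(reject_directive) is not derivable.

No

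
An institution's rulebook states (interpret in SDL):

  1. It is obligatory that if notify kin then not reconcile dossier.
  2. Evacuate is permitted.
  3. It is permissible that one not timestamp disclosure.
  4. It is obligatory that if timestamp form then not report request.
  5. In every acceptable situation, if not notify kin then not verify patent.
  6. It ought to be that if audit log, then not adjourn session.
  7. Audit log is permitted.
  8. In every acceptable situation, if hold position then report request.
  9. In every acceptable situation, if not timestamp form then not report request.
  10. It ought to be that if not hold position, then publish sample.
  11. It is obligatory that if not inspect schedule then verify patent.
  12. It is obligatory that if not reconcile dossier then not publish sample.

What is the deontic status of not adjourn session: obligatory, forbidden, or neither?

Premise 6 is O(audit_log → ¬adjourn_session), but O(audit_log) is not derivable from the premises (the permission P(audit_log) asserts only ¬O(¬audit_log), not O(audit_log)), so it does not yield O(¬adjourn_session).
No premise or chain of K-axiom applications forces O(¬adjourn_session), and none forces O(adjourn_session). So ¬adjourn_session is neither obligatory nor forbidden under these norms.

Neither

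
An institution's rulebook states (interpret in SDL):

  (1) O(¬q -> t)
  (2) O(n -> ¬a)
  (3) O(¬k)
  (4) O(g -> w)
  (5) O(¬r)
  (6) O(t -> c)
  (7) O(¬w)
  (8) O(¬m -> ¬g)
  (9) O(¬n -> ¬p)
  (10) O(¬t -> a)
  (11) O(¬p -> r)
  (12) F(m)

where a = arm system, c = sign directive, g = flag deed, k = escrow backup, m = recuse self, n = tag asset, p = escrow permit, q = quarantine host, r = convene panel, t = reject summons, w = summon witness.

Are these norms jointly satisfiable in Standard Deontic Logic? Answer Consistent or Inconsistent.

Consistent

Premise 4 is O(g -> w), but O(g) is not derivable from the premises, so it does not yield O(w).
So O(w) is not derivable, and the apparent clash with O(¬w) does not arise.
A world satisfying every obligation exists (e.g. a=false, c=true, g=false, k=false, m=false, n=true, p=true, q=false, r=false, t=true, w=false); no atom is both obligatory and forbidden, so the set is consistent.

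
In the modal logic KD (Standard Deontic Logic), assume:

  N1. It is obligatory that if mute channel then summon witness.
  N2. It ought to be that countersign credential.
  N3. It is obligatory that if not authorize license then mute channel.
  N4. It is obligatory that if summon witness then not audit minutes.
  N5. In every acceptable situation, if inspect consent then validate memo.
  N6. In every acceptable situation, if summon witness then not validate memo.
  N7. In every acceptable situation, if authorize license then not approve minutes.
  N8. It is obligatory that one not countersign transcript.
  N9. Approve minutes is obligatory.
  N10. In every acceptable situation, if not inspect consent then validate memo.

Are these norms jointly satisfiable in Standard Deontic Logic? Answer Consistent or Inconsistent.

Premises 5 and 10 cover both cases: O(inspect_consent → validate_memo) and O(¬inspect_consent → validate_memo). Since inspect_consent ∨ ¬inspect_consent is a tautology, O(validate_memo) follows.
Premise 6 is O(summon_witness → ¬validate_memo); contrapositively O(validate_memo → ¬summon_witness). Since O(validate_memo) holds, K gives O(¬summon_witness).
Premise 1, O(mute_channel → summon_witness), contraposes to O(¬summon_witness → ¬mute_channel); with O(¬summon_witness) we get O(¬mute_channel).
The contrapositive of premise 3 (O(¬authorize_license → mute_channel)) is O(¬mute_channel → authorize_license), and O(¬mute_channel) is already established, so O(authorize_license).
From O(authorize_license) and premise 7, O(authorize_license → ¬approve_minutes), we obtain O(¬approve_minutes).
However, premise 9 gives O(approve_minutes).
We now have both O(¬approve_minutes) and O(approve_minutes) — approve_minutes is simultaneously obligatory and forbidden, violating the D-axiom.

Inconsistent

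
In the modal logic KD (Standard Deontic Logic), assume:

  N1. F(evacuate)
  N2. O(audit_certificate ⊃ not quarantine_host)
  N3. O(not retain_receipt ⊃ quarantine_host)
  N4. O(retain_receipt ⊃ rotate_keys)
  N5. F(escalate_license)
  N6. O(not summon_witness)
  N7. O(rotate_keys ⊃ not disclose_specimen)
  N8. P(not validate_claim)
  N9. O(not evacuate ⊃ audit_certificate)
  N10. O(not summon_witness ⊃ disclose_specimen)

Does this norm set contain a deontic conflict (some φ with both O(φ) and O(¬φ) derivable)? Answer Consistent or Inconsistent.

Inconsistent

Premise 6 states O(not summon_witness) outright.
With premise 10, O(not summon_witness ⊃ disclose_specimen), the K-axiom yields O(disclose_specimen).
The contrapositive of premise 7 (O(rotate_keys ⊃ not disclose_specimen)) is O(disclose_specimen ⊃ not rotate_keys), and O(disclose_specimen) is already established, so O(not rotate_keys).
Premise 4, O(retain_receipt ⊃ rotate_keys), contraposes to O(not rotate_keys ⊃ not retain_receipt); with O(not rotate_keys) we get O(not retain_receipt).
From O(not retain_receipt) and premise 3, O(not retain_receipt ⊃ quarantine_host), we obtain O(quarantine_host).
Premise 2, O(audit_certificate ⊃ not quarantine_host), contraposes to O(quarantine_host ⊃ not audit_certificate); with O(quarantine_host) we get O(not audit_certificate).
Premise 9, O(not evacuate ⊃ audit_certificate), contraposes to O(not audit_certificate ⊃ evacuate); with O(not audit_certificate) we get O(evacuate).
However, F(evacuate) at premise 1 amounts to O(not evacuate).
We now have both O(evacuate) and O(not evacuate) — evacuate is simultaneously obligatory and forbidden, violating the D-axiom.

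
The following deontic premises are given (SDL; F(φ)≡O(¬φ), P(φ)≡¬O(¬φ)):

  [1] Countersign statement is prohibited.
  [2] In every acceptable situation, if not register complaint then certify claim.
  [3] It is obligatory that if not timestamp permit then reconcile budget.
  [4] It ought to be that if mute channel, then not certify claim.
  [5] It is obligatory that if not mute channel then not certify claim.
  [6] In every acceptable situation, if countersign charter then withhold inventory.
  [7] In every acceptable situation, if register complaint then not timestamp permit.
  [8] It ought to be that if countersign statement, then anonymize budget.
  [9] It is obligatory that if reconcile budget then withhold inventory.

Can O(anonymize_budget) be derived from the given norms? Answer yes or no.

Premise 8 is O(countersign_statement → anonymize_budget), but O(countersign_statement) is not derivable from the premises, so it does not yield O(anonymize_budget).
No other premise forces O(anonymize_budget). An ideal world satisfying every premise can still have anonymize_budget false, so O(anonymize_budget) is not derivable.

No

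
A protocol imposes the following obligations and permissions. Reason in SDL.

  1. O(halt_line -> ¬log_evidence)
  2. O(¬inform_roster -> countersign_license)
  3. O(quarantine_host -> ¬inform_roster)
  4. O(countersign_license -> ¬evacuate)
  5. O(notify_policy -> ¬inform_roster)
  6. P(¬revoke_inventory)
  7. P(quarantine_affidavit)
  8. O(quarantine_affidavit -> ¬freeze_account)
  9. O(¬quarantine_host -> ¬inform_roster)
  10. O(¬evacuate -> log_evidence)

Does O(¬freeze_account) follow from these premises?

No

Premise 8 is O(quarantine_affidavit -> ¬freeze_account), but O(quarantine_affidavit) is not derivable from the premises (the permission P(quarantine_affidavit) asserts only ¬O(¬quarantine_affidavit), not O(quarantine_affidavit)), so it does not yield O(¬freeze_account).
No other premise forces O(¬freeze_account). An ideal world satisfying every premise can still have ¬freeze_account false, so O(¬freeze_account) is not derivable.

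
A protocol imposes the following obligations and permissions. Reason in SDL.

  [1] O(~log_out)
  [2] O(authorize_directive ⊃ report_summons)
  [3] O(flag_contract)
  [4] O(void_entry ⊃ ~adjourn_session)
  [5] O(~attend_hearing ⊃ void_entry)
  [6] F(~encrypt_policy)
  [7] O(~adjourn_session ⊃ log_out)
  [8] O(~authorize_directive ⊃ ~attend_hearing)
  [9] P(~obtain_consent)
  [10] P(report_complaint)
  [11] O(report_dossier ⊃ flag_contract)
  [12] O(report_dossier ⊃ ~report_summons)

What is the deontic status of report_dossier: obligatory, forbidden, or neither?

Forbidden

From premise 1 we have O(~log_out).
The contrapositive of premise 7 (O(~adjourn_session ⊃ log_out)) is O(~log_out ⊃ adjourn_session), and O(~log_out) is already established, so O(adjourn_session).
Premise 4 is O(void_entry ⊃ ~adjourn_session); contrapositively O(adjourn_session ⊃ ~void_entry). Since O(adjourn_session) holds, K gives O(~void_entry).
Premise 5, O(~attend_hearing ⊃ void_entry), contraposes to O(~void_entry ⊃ attend_hearing); with O(~void_entry) we get O(attend_hearing).
Premise 8, O(~authorize_directive ⊃ ~attend_hearing), contraposes to O(attend_hearing ⊃ authorize_directive); with O(attend_hearing) we get O(authorize_directive).
Premise 2 is O(authorize_directive ⊃ report_summons); since O(authorize_directive), deontic closure gives O(report_summons).
The contrapositive of premise 12 (O(report_dossier ⊃ ~report_summons)) is O(report_summons ⊃ ~report_dossier), and O(report_summons) is already established, so O(~report_dossier).
Premises 3, 6, 9, 10, 11 do not contribute to this derivation.
Thus O(~report_dossier), which is F(report_dossier): report_dossier is forbidden.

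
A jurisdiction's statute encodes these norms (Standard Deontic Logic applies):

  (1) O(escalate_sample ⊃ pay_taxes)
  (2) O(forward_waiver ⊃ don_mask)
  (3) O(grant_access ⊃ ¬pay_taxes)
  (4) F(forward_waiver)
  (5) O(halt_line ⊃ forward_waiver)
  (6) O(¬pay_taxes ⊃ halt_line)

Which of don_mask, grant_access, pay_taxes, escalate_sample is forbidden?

grant_access

Premise 4 is F(forward_waiver), i.e. O(¬forward_waiver).
Premise 5, O(halt_line ⊃ forward_waiver), contraposes to O(¬forward_waiver ⊃ ¬halt_line); with O(¬forward_waiver) we get O(¬halt_line).
Premise 6 is O(¬pay_taxes ⊃ halt_line); contrapositively O(¬halt_line ⊃ pay_taxes). Since O(¬halt_line) holds, K gives O(pay_taxes).
Premise 3, O(grant_access ⊃ ¬pay_taxes), contraposes to O(pay_taxes ⊃ ¬grant_access); with O(pay_taxes) we get O(¬grant_access).
So O(¬grant_access) holds, i.e. grant_access is forbidden. None of the other listed options is forbidden under the premises.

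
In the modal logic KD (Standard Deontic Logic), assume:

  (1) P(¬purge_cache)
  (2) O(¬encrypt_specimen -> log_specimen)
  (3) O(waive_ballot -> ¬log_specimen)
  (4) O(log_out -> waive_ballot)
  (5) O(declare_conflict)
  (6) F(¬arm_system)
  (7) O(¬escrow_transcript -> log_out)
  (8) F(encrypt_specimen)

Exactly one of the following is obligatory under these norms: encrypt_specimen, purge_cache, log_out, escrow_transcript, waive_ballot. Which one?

Premise 8 is F(encrypt_specimen), i.e. O(¬encrypt_specimen).
Premise 2 is O(¬encrypt_specimen -> log_specimen); since O(¬encrypt_specimen), deontic closure gives O(log_specimen).
The contrapositive of premise 3 (O(waive_ballot -> ¬log_specimen)) is O(log_specimen -> ¬waive_ballot), and O(log_specimen) is already established, so O(¬waive_ballot).
Premise 4 is O(log_out -> waive_ballot); contrapositively O(¬waive_ballot -> ¬log_out). Since O(¬waive_ballot) holds, K gives O(¬log_out).
Premise 7 is O(¬escrow_transcript -> log_out); contrapositively O(¬log_out -> escrow_transcript). Since O(¬log_out) holds, K gives O(escrow_transcript).
So O(escrow_transcript) holds — escrow_transcript is obligatory. None of the other listed options is made obligatory by any chain of premises.

escrow_transcript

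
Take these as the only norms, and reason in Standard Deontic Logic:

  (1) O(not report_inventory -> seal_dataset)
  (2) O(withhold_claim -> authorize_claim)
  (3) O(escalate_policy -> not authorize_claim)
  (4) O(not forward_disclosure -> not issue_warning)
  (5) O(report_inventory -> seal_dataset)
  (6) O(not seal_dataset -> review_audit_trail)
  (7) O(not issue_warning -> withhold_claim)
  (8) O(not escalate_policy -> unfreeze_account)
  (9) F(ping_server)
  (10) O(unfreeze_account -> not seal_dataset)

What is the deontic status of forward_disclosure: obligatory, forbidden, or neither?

Premises 1 and 5 cover both cases: O(not report_inventory -> seal_dataset) and O(report_inventory -> seal_dataset). Since not report_inventory ∨ report_inventory is a tautology, O(seal_dataset) follows.
The contrapositive of premise 10 (O(unfreeze_account -> not seal_dataset)) is O(seal_dataset -> not unfreeze_account), and O(seal_dataset) is already established, so O(not unfreeze_account).
The contrapositive of premise 8 (O(not escalate_policy -> unfreeze_account)) is O(not unfreeze_account -> escalate_policy), and O(not unfreeze_account) is already established, so O(escalate_policy).
Applying K to premise 3 (O(escalate_policy -> not authorize_claim)) and O(escalate_policy) yields O(not authorize_claim).
Premise 2 is O(withhold_claim -> authorize_claim); contrapositively O(not authorize_claim -> not withhold_claim). Since O(not authorize_claim) holds, K gives O(not withhold_claim).
Premise 7 is O(not issue_warning -> withhold_claim); contrapositively O(not withhold_claim -> issue_warning). Since O(not withhold_claim) holds, K gives O(issue_warning).
Premise 4 is O(not forward_disclosure -> not issue_warning); contrapositively O(issue_warning -> forward_disclosure). Since O(issue_warning) holds, K gives O(forward_disclosure).
Premises 6, 9 do not contribute to this derivation.
Hence forward_disclosure is obligatory.

Obligatory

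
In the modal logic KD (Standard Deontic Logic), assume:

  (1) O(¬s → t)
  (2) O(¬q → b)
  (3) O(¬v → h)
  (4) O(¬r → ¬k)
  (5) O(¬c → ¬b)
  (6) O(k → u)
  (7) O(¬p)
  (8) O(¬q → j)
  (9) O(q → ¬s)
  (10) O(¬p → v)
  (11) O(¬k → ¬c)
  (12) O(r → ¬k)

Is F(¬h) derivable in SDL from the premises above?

Premise 3 is O(¬v → h), but O(¬v) is not derivable from the premises, so it does not yield O(h).
No other premise forces O(h). An ideal world satisfying every premise can still have ¬h true, so F(¬h) is not derivable.

No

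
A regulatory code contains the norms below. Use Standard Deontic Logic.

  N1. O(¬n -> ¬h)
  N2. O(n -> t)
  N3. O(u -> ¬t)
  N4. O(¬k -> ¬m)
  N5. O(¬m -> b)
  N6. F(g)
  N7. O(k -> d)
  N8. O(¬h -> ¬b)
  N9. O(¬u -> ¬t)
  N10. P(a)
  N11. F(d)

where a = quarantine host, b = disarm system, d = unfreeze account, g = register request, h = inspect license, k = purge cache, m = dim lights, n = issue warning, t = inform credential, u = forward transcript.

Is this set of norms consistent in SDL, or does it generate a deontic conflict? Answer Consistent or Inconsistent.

Inconsistent

By case analysis on ¬u: premise 9 gives O(¬u -> ¬t) and premise 3 gives O(u -> ¬t), so O(¬t) either way.
Premise 2, O(n -> t), contraposes to O(¬t -> ¬n); with O(¬t) we get O(¬n).
From O(¬n) and premise 1, O(¬n -> ¬h), we obtain O(¬h).
From O(¬h) and premise 8, O(¬h -> ¬b), we obtain O(¬b).
Premise 5, O(¬m -> b), contraposes to O(¬b -> m); with O(¬b) we get O(m).
Premise 4, O(¬k -> ¬m), contraposes to O(m -> k); with O(m) we get O(k).
With premise 7, O(k -> d), the K-axiom yields O(d).
But premise 11, F(d), means O(¬d).
We now have both O(d) and O(¬d) — d is simultaneously obligatory and forbidden, violating the D-axiom.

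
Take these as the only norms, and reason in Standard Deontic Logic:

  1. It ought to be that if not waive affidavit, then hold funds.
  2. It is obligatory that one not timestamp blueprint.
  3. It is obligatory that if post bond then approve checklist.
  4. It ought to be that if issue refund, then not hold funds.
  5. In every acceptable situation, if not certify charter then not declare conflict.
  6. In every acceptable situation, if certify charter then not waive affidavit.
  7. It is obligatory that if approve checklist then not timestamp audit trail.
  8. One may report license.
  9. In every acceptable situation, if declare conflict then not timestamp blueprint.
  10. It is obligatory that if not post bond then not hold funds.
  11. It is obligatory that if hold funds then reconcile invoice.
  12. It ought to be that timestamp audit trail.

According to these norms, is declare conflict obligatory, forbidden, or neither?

Forbidden

From premise 12 we have O(timestamp_audit_trail).
The contrapositive of premise 7 (O(approve_checklist → ¬timestamp_audit_trail)) is O(timestamp_audit_trail → ¬approve_checklist), and O(timestamp_audit_trail) is already established, so O(¬approve_checklist).
Premise 3 is O(post_bond → approve_checklist); contrapositively O(¬approve_checklist → ¬post_bond). Since O(¬approve_checklist) holds, K gives O(¬post_bond).
Premise 10 is O(¬post_bond → ¬hold_funds); since O(¬post_bond), deontic closure gives O(¬hold_funds).
Premise 1, O(¬waive_affidavit → hold_funds), contraposes to O(¬hold_funds → waive_affidavit); with O(¬hold_funds) we get O(waive_affidavit).
Premise 6 is O(certify_charter → ¬waive_affidavit); contrapositively O(waive_affidavit → ¬certify_charter). Since O(waive_affidavit) holds, K gives O(¬certify_charter).
Premise 5 is O(¬certify_charter → ¬declare_conflict); since O(¬certify_charter), deontic closure gives O(¬declare_conflict).
Premises 2, 4, 8, 9, 11 do not contribute to this derivation.
Thus O(¬declare_conflict), which is F(declare_conflict): declare_conflict is forbidden.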